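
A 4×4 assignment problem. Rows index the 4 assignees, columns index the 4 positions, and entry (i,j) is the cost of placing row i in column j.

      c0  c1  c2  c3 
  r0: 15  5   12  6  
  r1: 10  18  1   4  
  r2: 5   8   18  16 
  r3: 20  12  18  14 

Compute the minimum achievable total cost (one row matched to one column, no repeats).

Minimum assignment cost: 24

optimal assignment: row0→col3 (cost 6), row1→col2 (cost 1), row2→col0 (cost 5), row3→col1 (cost 12)
total = 6 + 1 + 5 + 12 = 24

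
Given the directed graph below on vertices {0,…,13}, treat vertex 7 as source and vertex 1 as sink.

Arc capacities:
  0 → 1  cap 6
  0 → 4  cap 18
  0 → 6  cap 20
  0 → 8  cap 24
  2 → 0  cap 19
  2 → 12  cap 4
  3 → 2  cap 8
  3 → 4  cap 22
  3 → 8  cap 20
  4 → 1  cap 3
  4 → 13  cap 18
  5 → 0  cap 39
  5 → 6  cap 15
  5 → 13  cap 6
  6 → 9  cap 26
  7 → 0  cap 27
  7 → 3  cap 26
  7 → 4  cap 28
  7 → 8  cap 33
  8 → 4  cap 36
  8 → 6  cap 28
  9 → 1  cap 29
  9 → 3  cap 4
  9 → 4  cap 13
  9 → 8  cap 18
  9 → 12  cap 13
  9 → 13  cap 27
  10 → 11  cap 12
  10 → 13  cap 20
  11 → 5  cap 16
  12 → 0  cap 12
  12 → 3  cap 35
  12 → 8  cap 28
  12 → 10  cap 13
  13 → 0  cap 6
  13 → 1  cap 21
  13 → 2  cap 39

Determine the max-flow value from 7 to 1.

Maximum flow value: 56

augment #1: 7→0→1 bottleneck 6, total now 6
augment #2: 7→4→1 bottleneck 3, total now 9
augment #3: 7→4→13→1 bottleneck 18, total now 27
augment #4: 7→0→6→9→1 bottleneck 20, total now 47
augment #5: 7→8→6→9→1 bottleneck 6, total now 53
augment #6: 7→3→2→12→10→13→1 bottleneck 3, total now 56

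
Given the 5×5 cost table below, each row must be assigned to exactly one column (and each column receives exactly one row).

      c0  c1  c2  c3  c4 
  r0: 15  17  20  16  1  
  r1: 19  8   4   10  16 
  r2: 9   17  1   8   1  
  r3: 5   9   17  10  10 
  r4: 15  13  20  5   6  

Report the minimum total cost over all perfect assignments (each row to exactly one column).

optimal assignment: row0→col4 (cost 1), row1→col1 (cost 8), row2→col2 (cost 1), row3→col0 (cost 5), row4→col3 (cost 5)
total = 1 + 8 + 1 + 5 + 5 = 20

Minimum assignment cost: 20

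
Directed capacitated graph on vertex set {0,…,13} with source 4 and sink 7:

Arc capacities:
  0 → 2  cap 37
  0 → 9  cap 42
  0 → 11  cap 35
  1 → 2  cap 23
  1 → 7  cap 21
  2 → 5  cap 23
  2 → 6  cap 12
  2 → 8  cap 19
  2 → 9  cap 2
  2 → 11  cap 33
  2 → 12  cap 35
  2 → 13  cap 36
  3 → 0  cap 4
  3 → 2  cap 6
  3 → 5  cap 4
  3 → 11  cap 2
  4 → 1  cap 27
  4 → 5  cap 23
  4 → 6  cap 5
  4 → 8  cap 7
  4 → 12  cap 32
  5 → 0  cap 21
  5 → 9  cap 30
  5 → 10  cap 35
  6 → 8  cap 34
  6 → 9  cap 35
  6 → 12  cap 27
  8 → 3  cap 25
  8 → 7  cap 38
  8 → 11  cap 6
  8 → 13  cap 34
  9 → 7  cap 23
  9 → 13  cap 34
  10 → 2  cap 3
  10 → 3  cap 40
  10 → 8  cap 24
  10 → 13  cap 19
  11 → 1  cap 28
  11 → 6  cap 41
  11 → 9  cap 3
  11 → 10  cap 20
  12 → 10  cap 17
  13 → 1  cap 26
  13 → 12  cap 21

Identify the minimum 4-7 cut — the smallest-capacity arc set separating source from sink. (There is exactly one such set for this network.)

augment #1: 4→1→7 push 21
augment #2: 4→8→7 push 7
augment #3: 4→5→9→7 push 23
augment #4: 4→6→8→7 push 5
augment #5: 4→1→2→8→7 push 6
augment #6: 4→12→10→8→7 push 17
max flow = 79; residual-reachable set from 4 gives S-side
cut edges (S→T): {(4,1), (4,5), (4,6), (4,8), (12,10)} total cap 79

Min-cut arcs: {(4,1), (4,5), (4,6), (4,8), (12,10)} (total capacity 79)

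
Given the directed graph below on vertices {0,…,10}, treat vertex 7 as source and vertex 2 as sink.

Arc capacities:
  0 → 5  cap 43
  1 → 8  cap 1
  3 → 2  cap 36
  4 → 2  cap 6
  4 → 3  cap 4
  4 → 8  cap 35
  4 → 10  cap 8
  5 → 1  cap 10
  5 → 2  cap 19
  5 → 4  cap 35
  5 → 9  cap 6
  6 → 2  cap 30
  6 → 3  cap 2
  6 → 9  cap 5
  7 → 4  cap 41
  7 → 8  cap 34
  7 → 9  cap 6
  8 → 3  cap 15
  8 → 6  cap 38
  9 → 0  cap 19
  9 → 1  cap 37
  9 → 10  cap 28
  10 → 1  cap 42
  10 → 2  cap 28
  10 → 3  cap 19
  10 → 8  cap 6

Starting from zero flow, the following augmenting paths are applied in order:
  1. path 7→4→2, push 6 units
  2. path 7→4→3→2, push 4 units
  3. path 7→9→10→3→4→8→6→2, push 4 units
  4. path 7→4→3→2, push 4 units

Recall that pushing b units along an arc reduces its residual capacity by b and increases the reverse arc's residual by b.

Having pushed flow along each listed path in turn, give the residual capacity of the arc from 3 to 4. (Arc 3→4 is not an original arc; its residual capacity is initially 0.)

Residual capacity of (3,4): 4

after path 1 (7→4→2, push 6): res(3,4)=0
after path 2 (7→4→3→2, push 4): res(3,4)=4
after path 3 (7→9→10→3→4→8→6→2, push 4): res(3,4)=0
after path 4 (7→4→3→2, push 4): res(3,4)=4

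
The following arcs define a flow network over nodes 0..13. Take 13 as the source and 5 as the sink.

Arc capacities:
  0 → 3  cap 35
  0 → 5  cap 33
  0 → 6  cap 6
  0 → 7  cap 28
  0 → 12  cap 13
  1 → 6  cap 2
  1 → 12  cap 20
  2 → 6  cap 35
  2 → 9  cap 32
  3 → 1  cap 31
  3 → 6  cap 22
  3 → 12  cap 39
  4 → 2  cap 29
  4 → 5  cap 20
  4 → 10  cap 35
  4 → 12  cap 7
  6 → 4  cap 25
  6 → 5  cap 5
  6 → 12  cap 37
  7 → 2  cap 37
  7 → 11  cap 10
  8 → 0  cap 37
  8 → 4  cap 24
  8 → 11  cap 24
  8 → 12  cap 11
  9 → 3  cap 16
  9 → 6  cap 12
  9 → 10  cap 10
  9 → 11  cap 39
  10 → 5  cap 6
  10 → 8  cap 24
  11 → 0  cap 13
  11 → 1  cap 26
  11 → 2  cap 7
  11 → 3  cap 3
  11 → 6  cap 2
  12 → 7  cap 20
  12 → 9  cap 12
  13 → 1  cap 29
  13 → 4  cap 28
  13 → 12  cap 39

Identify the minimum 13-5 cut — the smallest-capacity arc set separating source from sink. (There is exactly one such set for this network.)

Min-cut arcs: {(1,6), (12,7), (12,9), (13,4)} (total capacity 62)

augment #1: 13→4→5 push 20
augment #2: 13→1→6→5 push 2
augment #3: 13→4→10→5 push 6
augment #4: 13→4→2→6→5 push 2
augment #5: 13→12→9→6→5 push 1
augment #6: 13→12→7→11→0→5 push 10
augment #7: 13→12→9→11→0→5 push 3
augment #8: 13→12→9→10→8→0→5 push 8
augment #9: 13→12→7→2→4→10→8→0→5 push 2
augment #10: 13→12→7→2→9→10→8→0→5 push 2
augment #11: 13→12→7→2→6→4→10→8→0→5 push 6
max flow = 62; residual-reachable set from 13 gives S-side
cut edges (S→T): {(1,6), (12,7), (12,9), (13,4)} total cap 62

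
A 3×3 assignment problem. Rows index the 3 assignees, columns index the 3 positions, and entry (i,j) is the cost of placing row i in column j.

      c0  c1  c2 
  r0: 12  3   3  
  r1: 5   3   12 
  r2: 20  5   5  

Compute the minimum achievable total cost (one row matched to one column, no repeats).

Minimum assignment cost: 13

one of 2 optimal assignments: row0→col1 (cost 3), row1→col0 (cost 5), row2→col2 (cost 5)
total = 3 + 5 + 5 = 13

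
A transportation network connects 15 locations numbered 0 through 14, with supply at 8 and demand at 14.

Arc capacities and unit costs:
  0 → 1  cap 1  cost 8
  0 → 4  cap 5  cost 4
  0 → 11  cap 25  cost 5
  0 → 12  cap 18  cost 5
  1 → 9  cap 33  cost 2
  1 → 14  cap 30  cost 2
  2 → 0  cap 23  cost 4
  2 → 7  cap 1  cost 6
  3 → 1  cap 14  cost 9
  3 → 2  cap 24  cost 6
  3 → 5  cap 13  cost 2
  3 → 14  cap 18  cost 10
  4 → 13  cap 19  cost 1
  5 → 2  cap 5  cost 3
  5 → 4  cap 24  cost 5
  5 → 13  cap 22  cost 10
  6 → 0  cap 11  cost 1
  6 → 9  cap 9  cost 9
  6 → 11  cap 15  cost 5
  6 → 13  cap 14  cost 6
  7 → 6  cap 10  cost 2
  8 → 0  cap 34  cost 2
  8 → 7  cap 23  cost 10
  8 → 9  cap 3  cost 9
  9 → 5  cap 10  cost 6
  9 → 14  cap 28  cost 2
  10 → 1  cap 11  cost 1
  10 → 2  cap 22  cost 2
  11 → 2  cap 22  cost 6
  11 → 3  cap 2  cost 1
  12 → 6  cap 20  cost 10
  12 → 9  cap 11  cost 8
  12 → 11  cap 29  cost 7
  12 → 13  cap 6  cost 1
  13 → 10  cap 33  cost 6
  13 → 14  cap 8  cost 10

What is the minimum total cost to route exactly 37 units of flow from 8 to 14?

shortest-cost path #1: 8→9→14 push 3 @ unit cost 11 (adds 33)
shortest-cost path #2: 8→0→1→14 push 1 @ unit cost 12 (adds 12)
shortest-cost path #3: 8→0→4→13→10→1→14 push 5 @ unit cost 16 (adds 80)
shortest-cost path #4: 8→0→12→9→14 push 11 @ unit cost 17 (adds 187)
shortest-cost path #5: 8→0→12→13→10→1→14 push 6 @ unit cost 17 (adds 102)
shortest-cost path #6: 8→0→11→3→14 push 2 @ unit cost 18 (adds 36)
shortest-cost path #7: 8→7→6→9→14 push 9 @ unit cost 23 (adds 207)
total cost = 657

Minimum cost for 37 units: 657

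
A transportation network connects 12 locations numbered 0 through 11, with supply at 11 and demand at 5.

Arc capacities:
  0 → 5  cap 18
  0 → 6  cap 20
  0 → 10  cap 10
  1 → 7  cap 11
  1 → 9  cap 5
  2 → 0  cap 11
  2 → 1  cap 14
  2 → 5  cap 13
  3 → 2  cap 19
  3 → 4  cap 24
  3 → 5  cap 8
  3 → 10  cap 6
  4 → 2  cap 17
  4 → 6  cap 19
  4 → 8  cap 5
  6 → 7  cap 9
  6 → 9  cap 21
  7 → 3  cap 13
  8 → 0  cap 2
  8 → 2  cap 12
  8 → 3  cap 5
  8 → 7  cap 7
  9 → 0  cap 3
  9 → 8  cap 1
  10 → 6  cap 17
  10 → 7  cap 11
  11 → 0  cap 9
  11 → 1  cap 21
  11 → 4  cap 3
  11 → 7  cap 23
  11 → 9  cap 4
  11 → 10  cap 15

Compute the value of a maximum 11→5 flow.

augment #1: 11→0→5 bottleneck 9, total now 9
augment #2: 11→4→2→5 bottleneck 3, total now 12
augment #3: 11→7→3→5 bottleneck 8, total now 20
augment #4: 11→9→0→5 bottleneck 3, total now 23
augment #5: 11→7→3→2→5 bottleneck 5, total now 28
augment #6: 11→9→8→0→5 bottleneck 1, total now 29

Maximum flow value: 29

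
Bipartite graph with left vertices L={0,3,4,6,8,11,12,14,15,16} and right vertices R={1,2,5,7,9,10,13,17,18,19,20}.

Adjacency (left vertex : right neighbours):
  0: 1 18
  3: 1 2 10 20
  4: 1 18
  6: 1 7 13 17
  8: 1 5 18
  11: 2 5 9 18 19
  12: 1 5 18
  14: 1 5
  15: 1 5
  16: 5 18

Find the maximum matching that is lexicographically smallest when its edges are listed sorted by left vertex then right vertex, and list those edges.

Lex-smallest maximum matching: {(0,1), (3,2), (4,18), (6,7), (8,5), (11,9)}

|M| = 6 (so the lex-smallest maximum matching has 6 edges)
process left vertices in ascending order; for each, take the smallest-labelled available neighbour that still permits 6 edges overall, or leave it unmatched if none does
lex-smallest matching: {0-1, 3-2, 4-18, 6-7, 8-5, 11-9}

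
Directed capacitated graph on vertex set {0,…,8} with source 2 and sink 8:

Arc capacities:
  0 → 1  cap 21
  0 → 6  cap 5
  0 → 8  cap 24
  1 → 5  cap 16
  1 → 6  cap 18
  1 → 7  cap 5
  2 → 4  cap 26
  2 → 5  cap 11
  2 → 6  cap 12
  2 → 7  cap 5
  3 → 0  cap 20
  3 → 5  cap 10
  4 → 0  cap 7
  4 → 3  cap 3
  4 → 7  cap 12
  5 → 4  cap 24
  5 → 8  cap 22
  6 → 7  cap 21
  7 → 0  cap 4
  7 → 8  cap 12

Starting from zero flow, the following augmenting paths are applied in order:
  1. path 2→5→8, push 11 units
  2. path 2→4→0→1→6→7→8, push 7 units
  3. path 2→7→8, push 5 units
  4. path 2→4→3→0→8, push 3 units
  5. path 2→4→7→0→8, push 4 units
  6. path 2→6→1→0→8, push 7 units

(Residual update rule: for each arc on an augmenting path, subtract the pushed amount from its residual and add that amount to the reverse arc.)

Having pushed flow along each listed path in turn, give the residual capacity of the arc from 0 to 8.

Residual capacity of (0,8): 10

after path 1 (2→5→8, push 11): res(0,8)=24
after path 2 (2→4→0→1→6→7→8, push 7): res(0,8)=24
after path 3 (2→7→8, push 5): res(0,8)=24
after path 4 (2→4→3→0→8, push 3): res(0,8)=21
after path 5 (2→4→7→0→8, push 4): res(0,8)=17
after path 6 (2→6→1→0→8, push 7): res(0,8)=10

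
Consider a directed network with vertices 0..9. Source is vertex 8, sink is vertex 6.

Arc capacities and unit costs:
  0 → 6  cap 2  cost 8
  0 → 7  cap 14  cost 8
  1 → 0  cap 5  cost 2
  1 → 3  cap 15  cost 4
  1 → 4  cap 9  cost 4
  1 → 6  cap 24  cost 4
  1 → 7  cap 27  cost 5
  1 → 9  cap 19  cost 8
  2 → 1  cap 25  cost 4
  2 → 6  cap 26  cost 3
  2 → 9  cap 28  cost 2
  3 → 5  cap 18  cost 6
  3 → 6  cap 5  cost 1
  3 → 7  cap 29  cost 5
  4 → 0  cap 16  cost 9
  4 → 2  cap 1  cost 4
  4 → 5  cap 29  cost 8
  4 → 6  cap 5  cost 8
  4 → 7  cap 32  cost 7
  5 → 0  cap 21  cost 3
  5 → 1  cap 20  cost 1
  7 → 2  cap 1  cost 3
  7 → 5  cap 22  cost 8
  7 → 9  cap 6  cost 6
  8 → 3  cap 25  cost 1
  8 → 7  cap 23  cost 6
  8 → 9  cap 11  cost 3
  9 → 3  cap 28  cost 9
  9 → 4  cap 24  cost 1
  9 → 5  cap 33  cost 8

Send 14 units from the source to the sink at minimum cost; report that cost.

shortest-cost path #1: 8→3→6 push 5 @ unit cost 2 (adds 10)
shortest-cost path #2: 8→9→4→2→6 push 1 @ unit cost 11 (adds 11)
shortest-cost path #3: 8→9→4→6 push 5 @ unit cost 12 (adds 60)
shortest-cost path #4: 8→3→5→1→6 push 3 @ unit cost 12 (adds 36)
total cost = 117

Minimum cost for 14 units: 117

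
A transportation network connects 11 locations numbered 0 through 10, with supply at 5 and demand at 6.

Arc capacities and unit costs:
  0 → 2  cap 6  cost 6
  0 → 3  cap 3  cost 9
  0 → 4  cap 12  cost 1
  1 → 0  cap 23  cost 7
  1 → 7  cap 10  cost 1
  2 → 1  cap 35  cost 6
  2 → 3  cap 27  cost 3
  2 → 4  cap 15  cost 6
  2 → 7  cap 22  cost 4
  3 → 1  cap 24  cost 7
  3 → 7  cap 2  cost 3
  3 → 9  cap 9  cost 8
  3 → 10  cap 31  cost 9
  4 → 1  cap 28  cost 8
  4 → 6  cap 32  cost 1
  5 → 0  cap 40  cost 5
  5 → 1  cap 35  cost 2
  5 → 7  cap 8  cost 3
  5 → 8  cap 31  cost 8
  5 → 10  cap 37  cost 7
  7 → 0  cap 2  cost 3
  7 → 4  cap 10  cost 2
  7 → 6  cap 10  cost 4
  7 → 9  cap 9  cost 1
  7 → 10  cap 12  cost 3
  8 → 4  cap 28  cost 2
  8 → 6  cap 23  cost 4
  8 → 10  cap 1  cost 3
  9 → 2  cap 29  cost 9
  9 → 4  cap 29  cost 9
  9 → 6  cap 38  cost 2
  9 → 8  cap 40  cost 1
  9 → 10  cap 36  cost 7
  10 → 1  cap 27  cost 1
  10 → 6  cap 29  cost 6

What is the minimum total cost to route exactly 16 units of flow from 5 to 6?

shortest-cost path #1: 5→7→9→6 push 8 @ unit cost 6 (adds 48)
shortest-cost path #2: 5→1→7→9→6 push 1 @ unit cost 6 (adds 6)
shortest-cost path #3: 5→1→7→4→6 push 7 @ unit cost 6 (adds 42)
total cost = 96

Minimum cost for 16 units: 96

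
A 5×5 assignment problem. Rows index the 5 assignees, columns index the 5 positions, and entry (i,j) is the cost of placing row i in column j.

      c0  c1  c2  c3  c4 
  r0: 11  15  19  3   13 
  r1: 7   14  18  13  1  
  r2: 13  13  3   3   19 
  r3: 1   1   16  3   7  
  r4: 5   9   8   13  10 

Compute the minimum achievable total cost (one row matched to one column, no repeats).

optimal assignment: row0→col3 (cost 3), row1→col4 (cost 1), row2→col2 (cost 3), row3→col1 (cost 1), row4→col0 (cost 5)
total = 3 + 1 + 3 + 1 + 5 = 13

Minimum assignment cost: 13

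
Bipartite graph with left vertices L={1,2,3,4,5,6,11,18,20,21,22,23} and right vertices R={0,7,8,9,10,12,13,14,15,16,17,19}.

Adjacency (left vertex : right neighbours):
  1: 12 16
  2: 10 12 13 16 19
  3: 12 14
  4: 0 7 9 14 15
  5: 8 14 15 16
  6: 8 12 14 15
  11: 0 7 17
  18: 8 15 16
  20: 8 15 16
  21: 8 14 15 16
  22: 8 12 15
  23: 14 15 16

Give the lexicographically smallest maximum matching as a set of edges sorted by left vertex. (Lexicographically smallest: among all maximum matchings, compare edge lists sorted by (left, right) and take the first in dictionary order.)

Lex-smallest maximum matching: {(1,12), (2,10), (3,14), (4,0), (5,8), (6,15), (11,7), (18,16)}

|M| = 8 (so the lex-smallest maximum matching has 8 edges)
process left vertices in ascending order; for each, take the smallest-labelled available neighbour that still permits 8 edges overall, or leave it unmatched if none does
lex-smallest matching: {1-12, 2-10, 3-14, 4-0, 5-8, 6-15, 11-7, 18-16}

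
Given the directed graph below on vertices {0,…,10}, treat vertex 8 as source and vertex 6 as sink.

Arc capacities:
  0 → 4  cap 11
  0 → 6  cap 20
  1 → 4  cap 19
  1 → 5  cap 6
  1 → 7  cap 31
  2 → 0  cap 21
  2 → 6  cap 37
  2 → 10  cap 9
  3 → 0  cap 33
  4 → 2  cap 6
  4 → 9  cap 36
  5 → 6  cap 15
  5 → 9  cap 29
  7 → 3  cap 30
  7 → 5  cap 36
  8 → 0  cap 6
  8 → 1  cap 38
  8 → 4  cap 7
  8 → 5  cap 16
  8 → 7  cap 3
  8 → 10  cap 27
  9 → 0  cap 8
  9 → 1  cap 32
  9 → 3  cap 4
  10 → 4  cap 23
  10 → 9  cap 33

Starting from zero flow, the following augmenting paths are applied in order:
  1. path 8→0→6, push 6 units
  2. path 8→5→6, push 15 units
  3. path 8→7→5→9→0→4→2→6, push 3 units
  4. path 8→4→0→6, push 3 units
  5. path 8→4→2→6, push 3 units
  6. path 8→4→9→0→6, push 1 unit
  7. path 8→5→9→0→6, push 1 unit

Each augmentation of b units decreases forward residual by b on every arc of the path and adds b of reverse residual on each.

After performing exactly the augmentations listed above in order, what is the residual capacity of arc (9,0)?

Residual capacity of (9,0): 3

after path 1 (8→0→6, push 6): res(9,0)=8
after path 2 (8→5→6, push 15): res(9,0)=8
after path 3 (8→7→5→9→0→4→2→6, push 3): res(9,0)=5
after path 4 (8→4→0→6, push 3): res(9,0)=5
after path 5 (8→4→2→6, push 3): res(9,0)=5
after path 6 (8→4→9→0→6, push 1): res(9,0)=4
after path 7 (8→5→9→0→6, push 1): res(9,0)=3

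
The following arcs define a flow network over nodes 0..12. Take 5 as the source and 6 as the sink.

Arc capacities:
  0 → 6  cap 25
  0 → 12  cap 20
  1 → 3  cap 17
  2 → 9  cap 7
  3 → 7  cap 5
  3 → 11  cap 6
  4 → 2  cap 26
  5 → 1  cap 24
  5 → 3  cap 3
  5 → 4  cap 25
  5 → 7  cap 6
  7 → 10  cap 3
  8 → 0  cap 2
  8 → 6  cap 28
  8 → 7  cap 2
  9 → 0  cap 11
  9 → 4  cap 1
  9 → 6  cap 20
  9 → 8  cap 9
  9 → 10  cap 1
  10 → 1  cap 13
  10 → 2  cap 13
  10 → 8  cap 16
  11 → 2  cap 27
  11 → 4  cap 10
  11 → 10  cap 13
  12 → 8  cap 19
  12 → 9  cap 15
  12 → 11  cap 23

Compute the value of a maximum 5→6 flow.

augment #1: 5→4→2→9→6 bottleneck 7, total now 7
augment #2: 5→7→10→8→6 bottleneck 3, total now 10
augment #3: 5→3→11→10→8→6 bottleneck 3, total now 13
augment #4: 5→1→3→11→10→8→6 bottleneck 3, total now 16

Maximum flow value: 16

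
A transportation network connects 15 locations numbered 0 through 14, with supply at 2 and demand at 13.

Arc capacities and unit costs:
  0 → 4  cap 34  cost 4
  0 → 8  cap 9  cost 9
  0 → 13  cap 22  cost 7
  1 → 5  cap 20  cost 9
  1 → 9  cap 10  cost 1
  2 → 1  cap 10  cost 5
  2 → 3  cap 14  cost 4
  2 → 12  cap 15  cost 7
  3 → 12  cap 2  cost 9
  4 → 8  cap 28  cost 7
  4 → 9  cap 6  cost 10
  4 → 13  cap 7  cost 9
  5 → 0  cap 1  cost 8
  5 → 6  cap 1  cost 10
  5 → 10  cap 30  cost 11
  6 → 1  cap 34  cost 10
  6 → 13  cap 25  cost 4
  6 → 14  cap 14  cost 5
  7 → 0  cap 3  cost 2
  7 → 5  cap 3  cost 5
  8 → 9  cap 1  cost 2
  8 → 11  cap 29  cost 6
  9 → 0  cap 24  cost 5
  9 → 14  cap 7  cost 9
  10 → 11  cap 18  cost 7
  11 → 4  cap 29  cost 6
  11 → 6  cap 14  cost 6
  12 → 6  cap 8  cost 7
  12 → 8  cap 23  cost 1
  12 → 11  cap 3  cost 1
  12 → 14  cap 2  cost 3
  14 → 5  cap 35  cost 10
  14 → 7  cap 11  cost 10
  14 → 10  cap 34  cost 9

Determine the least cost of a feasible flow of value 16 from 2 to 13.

shortest-cost path #1: 2→12→6→13 push 8 @ unit cost 18 (adds 144)
shortest-cost path #2: 2→1→9→0→13 push 8 @ unit cost 18 (adds 144)
total cost = 288

Minimum cost for 16 units: 288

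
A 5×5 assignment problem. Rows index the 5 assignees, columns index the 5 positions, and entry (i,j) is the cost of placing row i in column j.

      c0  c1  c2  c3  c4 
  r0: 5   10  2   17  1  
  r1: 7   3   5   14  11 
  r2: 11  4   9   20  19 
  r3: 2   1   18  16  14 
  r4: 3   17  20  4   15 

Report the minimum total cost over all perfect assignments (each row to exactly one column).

optimal assignment: row0→col4 (cost 1), row1→col2 (cost 5), row2→col1 (cost 4), row3→col0 (cost 2), row4→col3 (cost 4)
total = 1 + 5 + 4 + 2 + 4 = 16

Minimum assignment cost: 16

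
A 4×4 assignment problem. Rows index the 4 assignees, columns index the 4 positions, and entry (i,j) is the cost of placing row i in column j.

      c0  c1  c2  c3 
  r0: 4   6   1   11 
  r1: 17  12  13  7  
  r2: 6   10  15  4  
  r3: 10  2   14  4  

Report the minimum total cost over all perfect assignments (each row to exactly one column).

optimal assignment: row0→col2 (cost 1), row1→col3 (cost 7), row2→col0 (cost 6), row3→col1 (cost 2)
total = 1 + 7 + 6 + 2 = 16

Minimum assignment cost: 16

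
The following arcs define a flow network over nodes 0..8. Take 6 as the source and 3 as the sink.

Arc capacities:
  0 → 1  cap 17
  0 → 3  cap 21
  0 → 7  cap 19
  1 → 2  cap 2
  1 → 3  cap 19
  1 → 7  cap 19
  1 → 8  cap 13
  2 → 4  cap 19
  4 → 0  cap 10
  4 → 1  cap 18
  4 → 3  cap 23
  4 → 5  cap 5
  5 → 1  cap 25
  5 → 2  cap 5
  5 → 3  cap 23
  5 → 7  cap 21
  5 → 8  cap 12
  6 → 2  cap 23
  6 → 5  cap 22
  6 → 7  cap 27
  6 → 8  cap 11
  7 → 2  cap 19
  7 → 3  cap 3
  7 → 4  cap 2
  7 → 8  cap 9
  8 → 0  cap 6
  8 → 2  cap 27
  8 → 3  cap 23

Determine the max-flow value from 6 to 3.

augment #1: 6→5→3 bottleneck 22, total now 22
augment #2: 6→7→3 bottleneck 3, total now 25
augment #3: 6→8→3 bottleneck 11, total now 36
augment #4: 6→2→4→3 bottleneck 19, total now 55
augment #5: 6→7→4→3 bottleneck 2, total now 57
augment #6: 6→7→8→3 bottleneck 9, total now 66

Maximum flow value: 66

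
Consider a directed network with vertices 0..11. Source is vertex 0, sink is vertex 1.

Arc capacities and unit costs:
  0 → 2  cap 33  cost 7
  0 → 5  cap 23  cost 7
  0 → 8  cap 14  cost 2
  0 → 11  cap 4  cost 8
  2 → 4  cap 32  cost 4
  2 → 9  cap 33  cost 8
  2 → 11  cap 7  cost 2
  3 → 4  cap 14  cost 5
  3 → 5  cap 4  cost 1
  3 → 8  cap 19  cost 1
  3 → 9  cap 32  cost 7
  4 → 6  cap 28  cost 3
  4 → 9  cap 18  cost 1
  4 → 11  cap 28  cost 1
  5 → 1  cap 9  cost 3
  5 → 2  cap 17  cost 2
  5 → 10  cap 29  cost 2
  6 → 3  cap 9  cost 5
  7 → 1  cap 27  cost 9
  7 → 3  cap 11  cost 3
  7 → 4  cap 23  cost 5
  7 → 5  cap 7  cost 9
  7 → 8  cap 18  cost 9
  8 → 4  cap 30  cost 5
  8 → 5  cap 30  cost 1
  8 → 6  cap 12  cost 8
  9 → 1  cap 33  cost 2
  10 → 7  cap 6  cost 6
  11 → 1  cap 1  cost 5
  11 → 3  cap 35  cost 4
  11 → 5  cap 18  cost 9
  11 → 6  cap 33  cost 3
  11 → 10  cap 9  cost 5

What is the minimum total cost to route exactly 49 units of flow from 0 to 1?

Minimum cost for 49 units: 698

shortest-cost path #1: 0→8→5→1 push 9 @ unit cost 6 (adds 54)
shortest-cost path #2: 0→8→4→9→1 push 5 @ unit cost 10 (adds 50)
shortest-cost path #3: 0→11→1 push 1 @ unit cost 13 (adds 13)
shortest-cost path #4: 0→2→4→9→1 push 13 @ unit cost 14 (adds 182)
shortest-cost path #5: 0→2→9→1 push 15 @ unit cost 17 (adds 255)
shortest-cost path #6: 0→5→10→7→1 push 6 @ unit cost 24 (adds 144)
total cost = 698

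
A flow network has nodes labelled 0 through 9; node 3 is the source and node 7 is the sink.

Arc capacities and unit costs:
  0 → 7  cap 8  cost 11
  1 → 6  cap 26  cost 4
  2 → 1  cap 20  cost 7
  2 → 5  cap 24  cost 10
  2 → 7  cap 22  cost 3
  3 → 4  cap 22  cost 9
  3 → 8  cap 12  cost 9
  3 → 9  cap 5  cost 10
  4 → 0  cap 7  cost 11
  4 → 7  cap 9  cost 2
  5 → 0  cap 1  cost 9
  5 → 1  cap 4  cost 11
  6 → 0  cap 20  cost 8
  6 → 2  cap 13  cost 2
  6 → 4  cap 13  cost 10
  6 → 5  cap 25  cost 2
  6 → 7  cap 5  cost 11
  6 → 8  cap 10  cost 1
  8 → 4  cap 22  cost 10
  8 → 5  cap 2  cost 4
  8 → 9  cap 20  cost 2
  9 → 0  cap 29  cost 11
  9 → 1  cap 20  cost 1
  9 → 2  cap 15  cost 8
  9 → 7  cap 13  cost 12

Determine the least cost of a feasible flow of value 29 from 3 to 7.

Minimum cost for 29 units: 548

shortest-cost path #1: 3→4→7 push 9 @ unit cost 11 (adds 99)
shortest-cost path #2: 3→9→1→6→2→7 push 5 @ unit cost 20 (adds 100)
shortest-cost path #3: 3→8→9→1→6→2→7 push 8 @ unit cost 21 (adds 168)
shortest-cost path #4: 3→8→9→2→7 push 4 @ unit cost 22 (adds 88)
shortest-cost path #5: 3→4→0→7 push 3 @ unit cost 31 (adds 93)
total cost = 548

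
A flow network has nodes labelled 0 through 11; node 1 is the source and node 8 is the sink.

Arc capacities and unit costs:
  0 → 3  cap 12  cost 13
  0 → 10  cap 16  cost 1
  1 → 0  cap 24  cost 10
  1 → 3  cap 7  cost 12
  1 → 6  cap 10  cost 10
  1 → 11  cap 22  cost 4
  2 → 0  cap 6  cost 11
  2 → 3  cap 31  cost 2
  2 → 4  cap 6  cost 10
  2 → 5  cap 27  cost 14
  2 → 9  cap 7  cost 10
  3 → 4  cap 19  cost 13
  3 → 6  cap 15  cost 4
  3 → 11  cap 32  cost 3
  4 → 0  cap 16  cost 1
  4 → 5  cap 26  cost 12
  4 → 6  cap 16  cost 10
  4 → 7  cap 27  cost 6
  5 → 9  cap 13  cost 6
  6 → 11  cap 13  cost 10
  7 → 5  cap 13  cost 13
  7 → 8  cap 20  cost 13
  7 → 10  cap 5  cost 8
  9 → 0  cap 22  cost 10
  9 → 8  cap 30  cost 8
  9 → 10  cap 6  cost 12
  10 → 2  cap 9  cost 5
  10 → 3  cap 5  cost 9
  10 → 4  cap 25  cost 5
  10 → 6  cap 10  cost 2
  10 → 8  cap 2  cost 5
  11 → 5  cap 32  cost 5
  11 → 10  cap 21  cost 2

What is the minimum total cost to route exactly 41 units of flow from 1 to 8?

shortest-cost path #1: 1→11→10→8 push 2 @ unit cost 11 (adds 22)
shortest-cost path #2: 1→11→5→9→8 push 13 @ unit cost 23 (adds 299)
shortest-cost path #3: 1→11→10→2→9→8 push 7 @ unit cost 29 (adds 203)
shortest-cost path #4: 1→0→10→4→7→8 push 16 @ unit cost 35 (adds 560)
shortest-cost path #5: 1→3→11→10→4→7→8 push 3 @ unit cost 41 (adds 123)
total cost = 1207

Minimum cost for 41 units: 1207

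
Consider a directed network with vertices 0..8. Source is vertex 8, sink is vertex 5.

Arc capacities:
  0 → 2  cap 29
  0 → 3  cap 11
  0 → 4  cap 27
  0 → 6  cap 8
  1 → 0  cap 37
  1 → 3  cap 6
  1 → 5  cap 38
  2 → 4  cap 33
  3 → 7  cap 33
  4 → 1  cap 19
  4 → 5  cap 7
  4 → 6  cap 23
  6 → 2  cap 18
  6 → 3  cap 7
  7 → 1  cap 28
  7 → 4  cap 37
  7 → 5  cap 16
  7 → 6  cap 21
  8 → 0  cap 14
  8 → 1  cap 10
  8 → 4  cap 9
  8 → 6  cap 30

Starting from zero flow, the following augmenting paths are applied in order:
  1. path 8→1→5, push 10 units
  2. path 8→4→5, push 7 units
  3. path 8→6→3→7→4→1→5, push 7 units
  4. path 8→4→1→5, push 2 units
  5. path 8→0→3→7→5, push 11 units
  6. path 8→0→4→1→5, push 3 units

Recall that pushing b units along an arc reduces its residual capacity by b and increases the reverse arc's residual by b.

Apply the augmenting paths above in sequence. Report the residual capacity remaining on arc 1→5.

Residual capacity of (1,5): 16

after path 1 (8→1→5, push 10): res(1,5)=28
after path 2 (8→4→5, push 7): res(1,5)=28
after path 3 (8→6→3→7→4→1→5, push 7): res(1,5)=21
after path 4 (8→4→1→5, push 2): res(1,5)=19
after path 5 (8→0→3→7→5, push 11): res(1,5)=19
after path 6 (8→0→4→1→5, push 3): res(1,5)=16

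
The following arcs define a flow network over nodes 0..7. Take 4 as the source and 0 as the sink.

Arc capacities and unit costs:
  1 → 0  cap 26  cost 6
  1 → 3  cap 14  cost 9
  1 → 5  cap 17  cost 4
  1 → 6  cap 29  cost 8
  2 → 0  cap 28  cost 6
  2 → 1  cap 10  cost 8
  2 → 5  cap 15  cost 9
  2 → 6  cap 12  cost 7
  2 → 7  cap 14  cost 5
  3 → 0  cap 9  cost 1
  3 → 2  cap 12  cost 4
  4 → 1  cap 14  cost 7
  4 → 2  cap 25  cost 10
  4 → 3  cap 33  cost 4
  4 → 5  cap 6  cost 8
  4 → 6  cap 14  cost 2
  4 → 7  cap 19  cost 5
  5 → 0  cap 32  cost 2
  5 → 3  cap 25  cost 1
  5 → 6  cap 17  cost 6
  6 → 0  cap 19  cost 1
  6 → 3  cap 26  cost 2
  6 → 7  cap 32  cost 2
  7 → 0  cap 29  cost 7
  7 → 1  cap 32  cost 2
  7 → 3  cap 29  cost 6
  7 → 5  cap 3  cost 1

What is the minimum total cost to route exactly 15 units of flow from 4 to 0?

shortest-cost path #1: 4→6→0 push 14 @ unit cost 3 (adds 42)
shortest-cost path #2: 4→3→0 push 1 @ unit cost 5 (adds 5)
total cost = 47

Minimum cost for 15 units: 47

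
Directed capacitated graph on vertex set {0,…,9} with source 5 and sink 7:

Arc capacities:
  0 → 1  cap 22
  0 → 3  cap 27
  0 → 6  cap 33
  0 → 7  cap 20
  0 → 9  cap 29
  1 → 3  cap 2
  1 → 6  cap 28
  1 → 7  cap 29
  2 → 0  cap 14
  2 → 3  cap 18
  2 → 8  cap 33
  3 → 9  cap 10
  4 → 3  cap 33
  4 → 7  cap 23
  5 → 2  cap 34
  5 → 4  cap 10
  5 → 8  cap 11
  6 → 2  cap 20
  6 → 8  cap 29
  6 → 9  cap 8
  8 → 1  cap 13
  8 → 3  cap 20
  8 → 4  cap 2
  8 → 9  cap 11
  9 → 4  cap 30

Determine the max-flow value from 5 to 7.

Maximum flow value: 50

augment #1: 5→4→7 bottleneck 10, total now 10
augment #2: 5→2→0→7 bottleneck 14, total now 24
augment #3: 5→8→1→7 bottleneck 11, total now 35
augment #4: 5→2→8→1→7 bottleneck 2, total now 37
augment #5: 5→2→8→4→7 bottleneck 2, total now 39
augment #6: 5→2→3→9→4→7 bottleneck 10, total now 49
augment #7: 5→2→8→9→4→7 bottleneck 1, total now 50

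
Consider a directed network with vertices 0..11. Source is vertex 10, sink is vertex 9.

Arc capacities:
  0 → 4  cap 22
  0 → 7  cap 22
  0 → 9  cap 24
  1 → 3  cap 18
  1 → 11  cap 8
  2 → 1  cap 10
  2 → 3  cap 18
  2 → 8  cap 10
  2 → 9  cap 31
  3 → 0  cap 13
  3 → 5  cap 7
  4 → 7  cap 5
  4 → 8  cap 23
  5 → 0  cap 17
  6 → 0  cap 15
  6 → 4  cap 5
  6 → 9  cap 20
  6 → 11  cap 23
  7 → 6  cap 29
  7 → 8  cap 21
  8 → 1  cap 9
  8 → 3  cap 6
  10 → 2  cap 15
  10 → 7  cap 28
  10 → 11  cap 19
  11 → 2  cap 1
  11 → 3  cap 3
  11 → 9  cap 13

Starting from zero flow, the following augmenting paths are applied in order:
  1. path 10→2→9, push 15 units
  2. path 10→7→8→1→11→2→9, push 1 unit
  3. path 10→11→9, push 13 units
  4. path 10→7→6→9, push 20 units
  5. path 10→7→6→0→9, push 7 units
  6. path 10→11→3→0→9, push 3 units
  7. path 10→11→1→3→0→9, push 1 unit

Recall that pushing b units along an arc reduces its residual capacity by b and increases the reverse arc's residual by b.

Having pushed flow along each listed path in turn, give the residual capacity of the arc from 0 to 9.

after path 1 (10→2→9, push 15): res(0,9)=24
after path 2 (10→7→8→1→11→2→9, push 1): res(0,9)=24
after path 3 (10→11→9, push 13): res(0,9)=24
after path 4 (10→7→6→9, push 20): res(0,9)=24
after path 5 (10→7→6→0→9, push 7): res(0,9)=17
after path 6 (10→11→3→0→9, push 3): res(0,9)=14
after path 7 (10→11→1→3→0→9, push 1): res(0,9)=13

Residual capacity of (0,9): 13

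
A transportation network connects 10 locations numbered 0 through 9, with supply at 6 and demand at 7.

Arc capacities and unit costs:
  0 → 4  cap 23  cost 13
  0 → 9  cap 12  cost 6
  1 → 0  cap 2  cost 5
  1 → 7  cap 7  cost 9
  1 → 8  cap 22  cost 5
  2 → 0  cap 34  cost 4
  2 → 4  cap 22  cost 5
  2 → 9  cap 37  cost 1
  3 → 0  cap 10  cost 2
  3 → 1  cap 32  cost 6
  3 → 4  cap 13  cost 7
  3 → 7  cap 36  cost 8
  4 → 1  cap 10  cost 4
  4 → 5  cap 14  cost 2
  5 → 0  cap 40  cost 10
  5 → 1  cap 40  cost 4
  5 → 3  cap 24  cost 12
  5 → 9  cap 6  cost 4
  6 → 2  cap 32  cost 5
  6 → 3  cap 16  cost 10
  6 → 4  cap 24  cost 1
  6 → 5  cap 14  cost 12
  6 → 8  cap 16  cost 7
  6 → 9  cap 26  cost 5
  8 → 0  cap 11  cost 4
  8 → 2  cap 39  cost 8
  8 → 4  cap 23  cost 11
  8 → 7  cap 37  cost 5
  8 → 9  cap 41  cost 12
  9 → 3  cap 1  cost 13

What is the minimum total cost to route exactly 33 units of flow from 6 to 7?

shortest-cost path #1: 6→8→7 push 16 @ unit cost 12 (adds 192)
shortest-cost path #2: 6→4→1→7 push 7 @ unit cost 14 (adds 98)
shortest-cost path #3: 6→4→1→8→7 push 3 @ unit cost 15 (adds 45)
shortest-cost path #4: 6→4→5→1→8→7 push 7 @ unit cost 17 (adds 119)
total cost = 454

Minimum cost for 33 units: 454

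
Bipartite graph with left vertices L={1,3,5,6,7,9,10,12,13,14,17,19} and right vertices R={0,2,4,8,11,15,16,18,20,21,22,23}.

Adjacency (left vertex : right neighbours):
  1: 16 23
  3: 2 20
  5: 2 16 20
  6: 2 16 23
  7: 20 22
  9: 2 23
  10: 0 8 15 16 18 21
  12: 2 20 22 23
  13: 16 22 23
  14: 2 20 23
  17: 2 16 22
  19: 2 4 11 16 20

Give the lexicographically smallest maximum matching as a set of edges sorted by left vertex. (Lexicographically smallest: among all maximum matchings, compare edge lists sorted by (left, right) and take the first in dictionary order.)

|M| = 7 (so the lex-smallest maximum matching has 7 edges)
process left vertices in ascending order; for each, take the smallest-labelled available neighbour that still permits 7 edges overall, or leave it unmatched if none does
lex-smallest matching: {1-16, 3-2, 5-20, 6-23, 7-22, 10-0, 19-4}

Lex-smallest maximum matching: {(1,16), (3,2), (5,20), (6,23), (7,22), (10,0), (19,4)}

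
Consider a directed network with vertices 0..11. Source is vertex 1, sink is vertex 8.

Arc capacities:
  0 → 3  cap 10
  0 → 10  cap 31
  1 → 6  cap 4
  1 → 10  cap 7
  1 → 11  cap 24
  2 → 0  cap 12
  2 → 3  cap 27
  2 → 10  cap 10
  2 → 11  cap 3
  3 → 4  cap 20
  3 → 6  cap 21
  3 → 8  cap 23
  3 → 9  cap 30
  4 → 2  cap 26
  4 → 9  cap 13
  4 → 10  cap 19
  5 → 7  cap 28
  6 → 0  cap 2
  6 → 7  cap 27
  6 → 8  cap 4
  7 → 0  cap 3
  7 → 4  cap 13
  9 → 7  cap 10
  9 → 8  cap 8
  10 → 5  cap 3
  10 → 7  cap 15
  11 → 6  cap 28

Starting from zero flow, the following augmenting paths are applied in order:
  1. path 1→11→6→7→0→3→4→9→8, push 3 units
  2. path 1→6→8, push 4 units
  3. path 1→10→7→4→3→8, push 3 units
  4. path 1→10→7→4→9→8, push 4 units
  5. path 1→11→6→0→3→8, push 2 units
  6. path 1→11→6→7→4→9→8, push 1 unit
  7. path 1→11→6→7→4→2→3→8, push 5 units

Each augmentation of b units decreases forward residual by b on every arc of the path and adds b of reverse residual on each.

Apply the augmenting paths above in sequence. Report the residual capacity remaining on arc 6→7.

Residual capacity of (6,7): 18

after path 1 (1→11→6→7→0→3→4→9→8, push 3): res(6,7)=24
after path 2 (1→6→8, push 4): res(6,7)=24
after path 3 (1→10→7→4→3→8, push 3): res(6,7)=24
after path 4 (1→10→7→4→9→8, push 4): res(6,7)=24
after path 5 (1→11→6→0→3→8, push 2): res(6,7)=24
after path 6 (1→11→6→7→4→9→8, push 1): res(6,7)=23
after path 7 (1→11→6→7→4→2→3→8, push 5): res(6,7)=18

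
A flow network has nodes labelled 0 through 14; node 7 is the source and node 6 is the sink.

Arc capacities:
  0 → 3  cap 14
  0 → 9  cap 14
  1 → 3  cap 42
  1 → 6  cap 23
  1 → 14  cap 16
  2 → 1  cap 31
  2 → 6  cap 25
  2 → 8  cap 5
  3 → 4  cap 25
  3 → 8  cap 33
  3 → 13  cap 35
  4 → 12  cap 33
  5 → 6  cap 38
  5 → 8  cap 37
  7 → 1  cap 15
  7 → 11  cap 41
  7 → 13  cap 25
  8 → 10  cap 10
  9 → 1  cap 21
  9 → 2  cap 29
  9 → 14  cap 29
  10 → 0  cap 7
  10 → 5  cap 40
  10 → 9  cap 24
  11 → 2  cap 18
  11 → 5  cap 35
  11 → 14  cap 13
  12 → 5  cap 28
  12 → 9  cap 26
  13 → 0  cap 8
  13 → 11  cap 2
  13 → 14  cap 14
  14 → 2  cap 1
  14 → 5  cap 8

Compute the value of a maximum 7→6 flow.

augment #1: 7→1→6 bottleneck 15, total now 15
augment #2: 7→11→2→6 bottleneck 18, total now 33
augment #3: 7→11→5→6 bottleneck 23, total now 56
augment #4: 7→13→11→5→6 bottleneck 2, total now 58
augment #5: 7→13→14→2→6 bottleneck 1, total now 59
augment #6: 7→13→14→5→6 bottleneck 8, total now 67
augment #7: 7→13→0→9→1→6 bottleneck 8, total now 75

Maximum flow value: 75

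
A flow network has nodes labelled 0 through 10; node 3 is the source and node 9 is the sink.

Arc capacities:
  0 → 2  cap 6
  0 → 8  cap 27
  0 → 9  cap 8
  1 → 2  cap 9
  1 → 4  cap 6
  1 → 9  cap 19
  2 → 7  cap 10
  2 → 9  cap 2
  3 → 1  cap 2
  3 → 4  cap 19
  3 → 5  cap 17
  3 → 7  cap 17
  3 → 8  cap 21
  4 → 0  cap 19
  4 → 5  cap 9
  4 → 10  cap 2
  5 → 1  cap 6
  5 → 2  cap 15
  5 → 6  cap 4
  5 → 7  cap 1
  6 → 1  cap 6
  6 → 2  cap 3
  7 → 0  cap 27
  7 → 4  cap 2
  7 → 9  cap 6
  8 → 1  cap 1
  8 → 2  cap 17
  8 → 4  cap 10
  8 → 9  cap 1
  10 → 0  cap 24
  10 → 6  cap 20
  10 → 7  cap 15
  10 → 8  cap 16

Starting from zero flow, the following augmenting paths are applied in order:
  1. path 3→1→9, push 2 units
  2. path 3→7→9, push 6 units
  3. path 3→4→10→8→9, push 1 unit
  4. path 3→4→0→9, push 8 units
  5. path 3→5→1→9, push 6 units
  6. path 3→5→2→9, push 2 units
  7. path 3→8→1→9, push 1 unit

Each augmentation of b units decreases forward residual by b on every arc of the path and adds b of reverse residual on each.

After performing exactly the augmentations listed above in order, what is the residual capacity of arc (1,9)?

Residual capacity of (1,9): 10

after path 1 (3→1→9, push 2): res(1,9)=17
after path 2 (3→7→9, push 6): res(1,9)=17
after path 3 (3→4→10→8→9, push 1): res(1,9)=17
after path 4 (3→4→0→9, push 8): res(1,9)=17
after path 5 (3→5→1→9, push 6): res(1,9)=11
after path 6 (3→5→2→9, push 2): res(1,9)=11
after path 7 (3→8→1→9, push 1): res(1,9)=10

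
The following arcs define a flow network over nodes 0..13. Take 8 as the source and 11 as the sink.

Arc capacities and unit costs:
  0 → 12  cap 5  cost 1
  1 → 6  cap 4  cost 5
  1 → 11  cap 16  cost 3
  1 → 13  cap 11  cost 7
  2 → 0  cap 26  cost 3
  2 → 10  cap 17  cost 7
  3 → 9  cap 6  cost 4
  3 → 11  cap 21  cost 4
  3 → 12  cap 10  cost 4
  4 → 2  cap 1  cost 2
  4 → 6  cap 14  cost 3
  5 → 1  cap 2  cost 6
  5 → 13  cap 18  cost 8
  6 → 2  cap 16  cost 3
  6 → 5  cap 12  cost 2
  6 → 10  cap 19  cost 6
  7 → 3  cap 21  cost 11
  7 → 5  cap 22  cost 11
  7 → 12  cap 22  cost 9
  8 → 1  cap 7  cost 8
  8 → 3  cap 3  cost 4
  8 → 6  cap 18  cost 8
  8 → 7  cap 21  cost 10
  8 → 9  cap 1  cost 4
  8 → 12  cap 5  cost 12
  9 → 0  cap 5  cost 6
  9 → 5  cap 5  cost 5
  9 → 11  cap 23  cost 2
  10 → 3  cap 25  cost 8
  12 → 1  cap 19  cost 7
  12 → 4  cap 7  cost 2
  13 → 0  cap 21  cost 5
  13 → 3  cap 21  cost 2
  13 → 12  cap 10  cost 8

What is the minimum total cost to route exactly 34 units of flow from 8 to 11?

shortest-cost path #1: 8→9→11 push 1 @ unit cost 6 (adds 6)
shortest-cost path #2: 8→3→11 push 3 @ unit cost 8 (adds 24)
shortest-cost path #3: 8→1→11 push 7 @ unit cost 11 (adds 77)
shortest-cost path #4: 8→6→5→1→11 push 2 @ unit cost 19 (adds 38)
shortest-cost path #5: 8→12→1→11 push 5 @ unit cost 22 (adds 110)
shortest-cost path #6: 8→6→5→13→3→11 push 10 @ unit cost 24 (adds 240)
shortest-cost path #7: 8→7→3→11 push 6 @ unit cost 25 (adds 150)
total cost = 645

Minimum cost for 34 units: 645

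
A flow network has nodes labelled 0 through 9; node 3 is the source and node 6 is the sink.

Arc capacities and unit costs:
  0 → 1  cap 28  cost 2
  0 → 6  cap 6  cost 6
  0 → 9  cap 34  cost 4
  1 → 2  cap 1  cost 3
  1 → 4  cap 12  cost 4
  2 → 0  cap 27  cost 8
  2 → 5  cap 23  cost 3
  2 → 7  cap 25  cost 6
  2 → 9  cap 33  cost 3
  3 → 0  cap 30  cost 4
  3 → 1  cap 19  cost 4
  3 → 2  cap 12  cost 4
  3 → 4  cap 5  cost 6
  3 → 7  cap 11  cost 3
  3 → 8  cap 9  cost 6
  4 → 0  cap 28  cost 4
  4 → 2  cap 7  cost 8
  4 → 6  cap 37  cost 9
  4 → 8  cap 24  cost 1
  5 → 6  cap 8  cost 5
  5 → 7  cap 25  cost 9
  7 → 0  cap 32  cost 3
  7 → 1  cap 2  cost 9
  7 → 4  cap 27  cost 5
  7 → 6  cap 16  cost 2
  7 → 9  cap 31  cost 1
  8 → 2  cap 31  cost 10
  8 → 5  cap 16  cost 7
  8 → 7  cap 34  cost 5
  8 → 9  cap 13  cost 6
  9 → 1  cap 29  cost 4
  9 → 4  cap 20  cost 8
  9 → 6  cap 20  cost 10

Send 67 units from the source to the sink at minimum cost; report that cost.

Minimum cost for 67 units: 911

shortest-cost path #1: 3→7→6 push 11 @ unit cost 5 (adds 55)
shortest-cost path #2: 3→0→6 push 6 @ unit cost 10 (adds 60)
shortest-cost path #3: 3→2→5→6 push 8 @ unit cost 12 (adds 96)
shortest-cost path #4: 3→2→7→6 push 4 @ unit cost 12 (adds 48)
shortest-cost path #5: 3→8→7→6 push 1 @ unit cost 13 (adds 13)
shortest-cost path #6: 3→4→6 push 5 @ unit cost 15 (adds 75)
shortest-cost path #7: 3→1→4→6 push 12 @ unit cost 17 (adds 204)
shortest-cost path #8: 3→0→9→6 push 20 @ unit cost 18 (adds 360)
total cost = 911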